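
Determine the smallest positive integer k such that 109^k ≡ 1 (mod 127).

ord(109) | φ(127) = 127 − 1 = 126 = 2 · 3^2 · 7.
Divisors of 126: 1, 2, 3, 6, 7, 9, 14, 18, 21, 42, 63, 126.
Compute 109^d (mod 127) for the divisors d until we hit 1:
109^1 ≡ 109 (mod 127)
109^2 ≡ 70 (mod 127)
109^3 ≡ 10 (mod 127)
109^6 ≡ 100 (mod 127)
109^7 ≡ 105 (mod 127)
109^9 ≡ 111 (mod 127)
109^14 ≡ 103 (mod 127)
109^18 ≡ 2 (mod 127)
109^21 ≡ 20 (mod 127)
109^42 ≡ 19 (mod 127)
109^63 ≡ 126 (mod 127)
109^126 ≡ 1 (mod 127) ✓
Hence ord(109) = 126.

126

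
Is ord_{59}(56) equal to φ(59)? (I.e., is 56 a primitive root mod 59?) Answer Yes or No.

Yes

φ(59) = 59 − 1 = 58 = 2 · 29.
An element g generates (Z/59Z)^× iff g^(58/q) ≢ 1 (mod 59) for each prime q ∈ {2, 29}.
56^29 ≡ 58 (mod 59)  [q = 2: ≢ 1 ✓]
56^2 ≡ 9 (mod 59)  [q = 29: ≢ 1 ✓]
Every test exponent gives a nontrivial residue, hence 56 generates the full group.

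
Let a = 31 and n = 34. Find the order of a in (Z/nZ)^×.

By Lagrange's theorem, ord_34(31) divides φ(34) = φ(2)·φ(17) = 1·16 = 16 = 2^4.
Divisors of 16: 1, 2, 4, 8, 16.
Compute 31^d (mod 34) for the divisors d until we hit 1:
31^1 ≡ 31
31^2 ≡ 9
31^4 ≡ 13
31^8 ≡ 33
31^16 ≡ 1
So ord_34(31) = 16.

16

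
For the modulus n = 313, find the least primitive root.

φ(313) = 313 − 1 = 312 = 2^3 · 3 · 13.
Test candidates g = 2, 3, … against the prime factors q ∈ {2, 3, 13} of φ(313): g is a generator iff g^(312/q) ≢ 1 for every such q.
g = 2: 2^156 ≡ 1 — hits 1, so not a primitive root.
g = 3: 3^156 ≡ 1 — hits 1, so not a primitive root.
g = 4: 4^156 ≡ 1 — hits 1, so not a primitive root.
g = 5: 5^156 ≡ 312; 5^104 ≡ 1 — hits 1, so not a primitive root.
g = 6: 6^156 ≡ 1 — hits 1, so not a primitive root.
g = 7: 7^156 ≡ 312; 7^104 ≡ 1 — hits 1, so not a primitive root.
g = 8: 8^156 ≡ 1 — hits 1, so not a primitive root.
g = 9: 9^156 ≡ 1 — hits 1, so not a primitive root.
g = 10: 10^156 ≡ 312; 10^104 ≡ 214; 10^24 ≡ 103 — none is 1, so 10 is a primitive root.
The smallest primitive root modulo 313 is 10.

10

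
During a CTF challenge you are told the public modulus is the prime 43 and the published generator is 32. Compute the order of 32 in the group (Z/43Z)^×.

14

Since 32 ∈ (Z/43Z)^×, its order divides φ(43) = 43 − 1 = 42 = 2 · 3 · 7.
Divisors of 42: 1, 2, 3, 6, 7, 14, 21, 42.
Evaluate successive powers at the divisors of 42:
32^1 ≡ 32 (mod 43)
32^2 ≡ 35 (mod 43)
32^3 ≡ 2 (mod 43)
32^6 ≡ 4 (mod 43)
32^7 ≡ 42 (mod 43)
32^14 ≡ 1 (mod 43) ✓
The smallest such exponent is 14, so the order of 32 is 14.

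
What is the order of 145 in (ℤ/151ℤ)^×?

75

Since 145 ∈ (Z/151Z)^×, its order divides φ(151) = 151 − 1 = 150 = 2 · 3 · 5^2.
Divisors of 150: 1, 2, 3, 5, 6, 10, 15, 25, 30, 50, 75, 150.
Check 145^d mod 151 for each divisor in increasing order:
145^1 ≡ 145 (mod 151)
145^2 ≡ 36 (mod 151)
145^3 ≡ 86 (mod 151)
145^5 ≡ 76 (mod 151)
145^6 ≡ 148 (mod 151)
145^10 ≡ 38 (mod 151)
145^15 ≡ 19 (mod 151)
145^25 ≡ 118 (mod 151)
145^30 ≡ 59 (mod 151)
145^50 ≡ 32 (mod 151)
145^75 ≡ 1 (mod 151) ✓
The smallest such exponent is 75, so the order of 145 is 75.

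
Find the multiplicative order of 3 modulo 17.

16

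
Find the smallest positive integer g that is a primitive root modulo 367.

φ(367) = 367 − 1 = 366 = 2 · 3 · 61.
g is a primitive root iff g^(366/q) ≢ 1 (mod 367) for each prime q ∈ {2, 3, 61}.
g = 2: 2^183 ≡ 1 — hits 1, so not a primitive root.
g = 3: 3^183 ≡ 366; 3^122 ≡ 1 — hits 1, so not a primitive root.
g = 4: 4^183 ≡ 1 — hits 1, so not a primitive root.
g = 5: 5^183 ≡ 366; 5^122 ≡ 1 — hits 1, so not a primitive root.
g = 6: 6^183 ≡ 366; 6^122 ≡ 283; 6^6 ≡ 47 — none is 1, so 6 is a primitive root.
So 6 is the smallest generator of (Z/367Z)^×.

6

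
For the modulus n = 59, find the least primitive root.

2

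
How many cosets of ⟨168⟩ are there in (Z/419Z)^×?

The order of 168 must divide φ(419) = 419 − 1 = 418 = 2 · 11 · 19.
Divisors of 418: 1, 2, 11, 19, 22, 38, 209, 418.
Test each divisor d:
168^1 ≡ 168
168^2 ≡ 151
168^11 ≡ 284
168^19 ≡ 317
168^22 ≡ 208
168^38 ≡ 348
168^209 ≡ 418
168^418 ≡ 1
Thus |⟨168⟩| = ord(168) = 418.
Index = |(Z/419Z)^×| / |⟨168⟩| = 418 / 418 = 1.

1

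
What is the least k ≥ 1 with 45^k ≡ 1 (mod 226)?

112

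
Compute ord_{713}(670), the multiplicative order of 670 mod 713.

165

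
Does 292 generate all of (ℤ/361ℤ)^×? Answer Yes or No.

No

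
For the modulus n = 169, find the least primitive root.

φ(169) = φ(13^2) = 13·(13−1) = 156 = 2^2 · 3 · 13.
Test candidates g = 2, 3, … against the prime factors q ∈ {2, 3, 13} of φ(169): g is a generator iff g^(156/q) ≢ 1 for every such q.
g = 2: 2^78 ≡ 168; 2^52 ≡ 146; 2^12 ≡ 40 — none is 1, so 2 is a primitive root.
So 2 is the smallest generator of (Z/169Z)^×.

2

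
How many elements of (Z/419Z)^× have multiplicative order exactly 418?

180

φ(419) = 419 − 1 = 418 = 2 · 11 · 19.
(Z/419Z)^× is cyclic (|G| = 418); a cyclic group of order m has exactly φ(d) elements of each order d | m, and none otherwise.
418 = 2 · 11 · 19 divides 418, and φ(418) = 180.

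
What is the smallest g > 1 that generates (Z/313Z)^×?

φ(313) = 313 − 1 = 312 = 2^3 · 3 · 13.
g is a primitive root iff g^(312/q) ≢ 1 (mod 313) for each prime q ∈ {2, 3, 13}.
g = 2: 2^156 ≡ 1 — hits 1, so not a primitive root.
g = 3: 3^156 ≡ 1 — hits 1, so not a primitive root.
g = 4: 4^156 ≡ 1 — hits 1, so not a primitive root.
g = 5: 5^156 ≡ 312; 5^104 ≡ 1 — hits 1, so not a primitive root.
g = 6: 6^156 ≡ 1 — hits 1, so not a primitive root.
g = 7: 7^156 ≡ 312; 7^104 ≡ 1 — hits 1, so not a primitive root.
g = 8: 8^156 ≡ 1 — hits 1, so not a primitive root.
g = 9: 9^156 ≡ 1 — hits 1, so not a primitive root.
g = 10: 10^156 ≡ 312; 10^104 ≡ 214; 10^24 ≡ 103 — none is 1, so 10 is a primitive root.
The smallest primitive root modulo 313 is 10.

10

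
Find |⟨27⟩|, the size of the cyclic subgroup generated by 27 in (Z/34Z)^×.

By Lagrange's theorem, ord_34(27) divides φ(34) = φ(2)·φ(17) = 1·16 = 16 = 2^4.
Divisors of 16: 1, 2, 4, 8, 16.
Compute 27^d (mod 34) for the divisors d until we hit 1:
27^1 ≡ 27 (mod 34)
27^2 ≡ 15 (mod 34)
27^4 ≡ 21 (mod 34)
27^8 ≡ 33 (mod 34)
27^16 ≡ 1 (mod 34) ✓
So ord_34(27) = 16.

16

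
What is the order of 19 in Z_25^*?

10

By Lagrange's theorem, ord_25(19) divides φ(25) = φ(5^2) = 5·(5−1) = 20 = 2^2 · 5.
Divisors of 20: 1, 2, 4, 5, 10, 20.
Check 19^d mod 25 for each divisor in increasing order:
19^1 ≡ 19
19^2 ≡ 11
19^4 ≡ 21
19^5 ≡ 24
19^10 ≡ 1
The smallest such exponent is 10, so the order of 19 is 10.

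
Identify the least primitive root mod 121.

2

φ(121) = φ(11^2) = 11·(11−1) = 110 = 2 · 5 · 11.
g is a primitive root iff g^(110/q) ≢ 1 (mod 121) for each prime q ∈ {2, 5, 11}.
g = 2: 2^55 ≡ 120; 2^22 ≡ 81; 2^10 ≡ 56 — none is 1, so 2 is a primitive root.
So 2 is the smallest generator of (Z/121Z)^×.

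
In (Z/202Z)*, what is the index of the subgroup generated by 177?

2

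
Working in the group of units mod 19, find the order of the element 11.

Since 11 ∈ (Z/19Z)^×, its order divides φ(19) = 19 − 1 = 18 = 2 · 3^2.
Divisors of 18: 1, 2, 3, 6, 9, 18.
Compute 11^d (mod 19) for the divisors d until we hit 1:
11^1 ≡ 11 (mod 19)
11^2 ≡ 7 (mod 19)
11^3 ≡ 1 (mod 19) ✓
The smallest such exponent is 3, so the order of 11 is 3.

3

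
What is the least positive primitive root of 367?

6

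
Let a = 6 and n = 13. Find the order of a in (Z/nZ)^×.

12

By Lagrange's theorem, ord_13(6) divides φ(13) = 13 − 1 = 12 = 2^2 · 3.
Divisors of 12: 1, 2, 3, 4, 6, 12.
Compute 6^d (mod 13) for the divisors d until we hit 1:
6^1 ≡ 6 (mod 13)
6^2 ≡ 10 (mod 13)
6^3 ≡ 8 (mod 13)
6^4 ≡ 9 (mod 13)
6^6 ≡ 12 (mod 13)
6^12 ≡ 1 (mod 13) ✓
So ord_13(6) = 12.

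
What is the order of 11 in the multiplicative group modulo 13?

12

Since 11 ∈ (Z/13Z)^×, its order divides φ(13) = 13 − 1 = 12 = 2^2 · 3.
Divisors of 12: 1, 2, 3, 4, 6, 12.
Evaluate successive powers at the divisors of 12:
11^1 ≡ 11 (mod 13)
11^2 ≡ 4 (mod 13)
11^3 ≡ 5 (mod 13)
11^4 ≡ 3 (mod 13)
11^6 ≡ 12 (mod 13)
11^12 ≡ 1 (mod 13) ✓
Hence ord(11) = 12.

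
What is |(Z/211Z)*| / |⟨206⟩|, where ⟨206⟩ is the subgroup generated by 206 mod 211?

3

The order of 206 must divide φ(211) = 211 − 1 = 210 = 2 · 3 · 5 · 7.
Divisors of 210: 1, 2, 3, 5, 6, 7, 10, 14, 15, 21, 30, 35, 42, 70, 105, 210.
Check 206^d mod 211 for each divisor in increasing order:
206^1 ≡ 206 (mod 211)
206^2 ≡ 25 (mod 211)
206^3 ≡ 86 (mod 211)
206^5 ≡ 40 (mod 211)
206^6 ≡ 11 (mod 211)
206^7 ≡ 156 (mod 211)
206^10 ≡ 123 (mod 211)
206^14 ≡ 71 (mod 211)
206^15 ≡ 67 (mod 211)
206^21 ≡ 104 (mod 211)
206^30 ≡ 58 (mod 211)
206^35 ≡ 210 (mod 211)
206^42 ≡ 55 (mod 211)
206^70 ≡ 1 (mod 211) ✓
So ord_211(206) = 70, hence |⟨206⟩| = 70.
The index is φ(211) / ord(206) = 210 / 70 = 3.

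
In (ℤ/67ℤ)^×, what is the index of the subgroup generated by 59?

Since 59 ∈ (Z/67Z)^×, its order divides φ(67) = 67 − 1 = 66 = 2 · 3 · 11.
Divisors of 66: 1, 2, 3, 6, 11, 22, 33, 66.
Evaluate successive powers at the divisors of 66:
59^1 ≡ 59
59^2 ≡ 64
59^3 ≡ 24
59^6 ≡ 40
59^11 ≡ 1
Thus |⟨59⟩| = ord(59) = 11.
The index is φ(67) / ord(59) = 66 / 11 = 6.

6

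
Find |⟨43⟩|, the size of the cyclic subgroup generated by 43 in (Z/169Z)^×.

The order of 43 must divide φ(169) = φ(13^2) = 13·(13−1) = 156 = 2^2 · 3 · 13.
Divisors of 156: 1, 2, 3, 4, 6, 12, 13, 26, 39, 52, 78, 156.
Evaluate successive powers at the divisors of 156:
43^1 ≡ 43
43^2 ≡ 159
43^3 ≡ 77
43^4 ≡ 100
43^6 ≡ 14
43^12 ≡ 27
43^13 ≡ 147
43^26 ≡ 146
43^39 ≡ 168
43^52 ≡ 22
43^78 ≡ 1
So ord_169(43) = 78.

78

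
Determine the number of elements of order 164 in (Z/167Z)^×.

0

φ(167) = 167 − 1 = 166 = 2 · 83.
Since (Z/167Z)^× is cyclic of order 166, the number of elements of order d is φ(d) when d | 166 and 0 otherwise.
164 does not divide 166, so no element of (Z/167Z)^× has order 164.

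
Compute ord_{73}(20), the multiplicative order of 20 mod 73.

72

Since 20 ∈ (Z/73Z)^×, its order divides φ(73) = 73 − 1 = 72 = 2^3 · 3^2.
Divisors of 72: 1, 2, 3, 4, 6, 8, 9, 12, 18, 24, 36, 72.
Test each divisor d:
20^1 ≡ 20 (mod 73)
20^2 ≡ 35 (mod 73)
20^3 ≡ 43 (mod 73)
20^4 ≡ 57 (mod 73)
20^6 ≡ 24 (mod 73)
20^8 ≡ 37 (mod 73)
20^9 ≡ 10 (mod 73)
20^12 ≡ 65 (mod 73)
20^18 ≡ 27 (mod 73)
20^24 ≡ 64 (mod 73)
20^36 ≡ 72 (mod 73)
20^72 ≡ 1 (mod 73) ✓
The smallest such exponent is 72, so the order of 20 is 72.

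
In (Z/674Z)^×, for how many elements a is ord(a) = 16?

φ(674) = φ(2)·φ(337) = 1·336 = 336 = 2^4 · 3 · 7.
In a cyclic group of order 336, there are φ(d) elements of order d for each divisor d of 336, and zero for non-divisors.
16 = 2^4 divides 336, and φ(16) = 8.

8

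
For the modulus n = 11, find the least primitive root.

φ(11) = 11 − 1 = 10 = 2 · 5.
g is a primitive root iff g^(10/q) ≢ 1 (mod 11) for each prime q ∈ {2, 5}.
g = 2: 2^5 ≡ 10; 2^2 ≡ 4 — none is 1, so 2 is a primitive root.
Hence the least primitive root of 11 is 2.

2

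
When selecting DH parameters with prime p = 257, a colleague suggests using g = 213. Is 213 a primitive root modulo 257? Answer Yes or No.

φ(257) = 257 − 1 = 256 = 2^8.
Test 213^(256/q) mod 257 for each prime factor q of 256:
213^128 ≡ 1 (mod 257)  [q = 2: ≡ 1 ✗]
213^128 ≡ 1 shows ord(213) | 128, strictly less than φ(257); not a primitive root.

No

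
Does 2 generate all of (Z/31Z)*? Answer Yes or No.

No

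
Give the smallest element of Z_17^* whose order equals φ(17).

3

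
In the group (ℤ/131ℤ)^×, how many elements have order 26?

12

φ(131) = 131 − 1 = 130 = 2 · 5 · 13.
(Z/131Z)^× is cyclic (|G| = 130); a cyclic group of order m has exactly φ(d) elements of each order d | m, and none otherwise.
26 = 2 · 13 divides 130, and φ(26) = 12.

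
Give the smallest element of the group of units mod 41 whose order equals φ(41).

φ(41) = 41 − 1 = 40 = 2^3 · 5.
Test candidates g = 2, 3, … against the prime factors q ∈ {2, 5} of φ(41): g is a generator iff g^(40/q) ≢ 1 for every such q.
g = 2: 2^20 ≡ 1 — hits 1, so not a primitive root.
g = 3: 3^20 ≡ 40; 3^8 ≡ 1 — hits 1, so not a primitive root.
g = 4: 4^20 ≡ 1 — hits 1, so not a primitive root.
g = 5: 5^20 ≡ 1 — hits 1, so not a primitive root.
g = 6: 6^20 ≡ 40; 6^8 ≡ 10 — none is 1, so 6 is a primitive root.
Hence the least primitive root of 41 is 6.

6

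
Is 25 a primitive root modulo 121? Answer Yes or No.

No

φ(121) = φ(11^2) = 11·(11−1) = 110 = 2 · 5 · 11.
25 is a primitive root mod 121 iff 25^(φ(121)/q) ≢ 1 for every prime q | φ(121), i.e. q ∈ {2, 5, 11}.
25^55 ≡ 1 (mod 121)  [q = 2: ≡ 1 ✗]
25^22 ≡ 9 (mod 121)  [q = 5: ≢ 1 ✓]
25^10 ≡ 34 (mod 121)  [q = 11: ≢ 1 ✓]
Since 25^55 ≡ 1, the order of 25 divides 55 < 110, so 25 is not a primitive root.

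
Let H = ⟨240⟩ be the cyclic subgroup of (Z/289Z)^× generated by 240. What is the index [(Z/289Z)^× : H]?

2

The order of 240 must divide φ(289) = φ(17^2) = 17·(17−1) = 272 = 2^4 · 17.
Divisors of 272: 1, 2, 4, 8, 16, 17, 34, 68, 136, 272.
Evaluate successive powers at the divisors of 272:
240^1 ≡ 240 (mod 289)
240^2 ≡ 89 (mod 289)
240^4 ≡ 118 (mod 289)
240^8 ≡ 52 (mod 289)
240^16 ≡ 103 (mod 289)
240^17 ≡ 155 (mod 289)
240^34 ≡ 38 (mod 289)
240^68 ≡ 288 (mod 289)
240^136 ≡ 1 (mod 289) ✓
The order of 240 is 136, so the subgroup it generates has 136 elements.
[(Z/289Z)^× : ⟨240⟩] = 272/136 = 2.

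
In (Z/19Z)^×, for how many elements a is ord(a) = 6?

φ(19) = 19 − 1 = 18 = 2 · 3^2.
Since (Z/19Z)^× is cyclic of order 18, the number of elements of order d is φ(d) when d | 18 and 0 otherwise.
6 = 2 · 3 divides 18, and φ(6) = 2.

2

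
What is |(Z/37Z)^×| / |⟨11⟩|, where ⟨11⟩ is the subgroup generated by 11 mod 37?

By Lagrange's theorem, ord_37(11) divides φ(37) = 37 − 1 = 36 = 2^2 · 3^2.
Divisors of 36: 1, 2, 3, 4, 6, 9, 12, 18, 36.
Test each divisor d:
11^1 ≡ 11 (mod 37)
11^2 ≡ 10 (mod 37)
11^3 ≡ 36 (mod 37)
11^4 ≡ 26 (mod 37)
11^6 ≡ 1 (mod 37) ✓
The order of 11 is 6, so the subgroup it generates has 6 elements.
Index = |(Z/37Z)^×| / |⟨11⟩| = 36 / 6 = 6.

6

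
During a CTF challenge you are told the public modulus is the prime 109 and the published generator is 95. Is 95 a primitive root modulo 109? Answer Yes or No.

Yes

φ(109) = 109 − 1 = 108 = 2^2 · 3^3.
An element g generates (Z/109Z)^× iff g^(108/q) ≢ 1 (mod 109) for each prime q ∈ {2, 3}.
95^54 ≡ 108 (mod 109)  [q = 2: ≢ 1 ✓]
95^36 ≡ 63 (mod 109)  [q = 3: ≢ 1 ✓]
Every test exponent gives a nontrivial residue, hence 95 generates the full group.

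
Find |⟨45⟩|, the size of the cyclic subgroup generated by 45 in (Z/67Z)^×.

22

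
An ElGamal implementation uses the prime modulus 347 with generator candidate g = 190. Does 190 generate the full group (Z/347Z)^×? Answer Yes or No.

φ(347) = 347 − 1 = 346 = 2 · 173.
Test 190^(346/q) mod 347 for each prime factor q of 346:
190^173 ≡ 346 (mod 347)  [q = 2: ≢ 1 ✓]
190^2 ≡ 12 (mod 347)  [q = 173: ≢ 1 ✓]
None equal 1, so ord_347(190) = 346: 190 is a primitive root.

Yes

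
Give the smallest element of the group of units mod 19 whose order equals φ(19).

φ(19) = 19 − 1 = 18 = 2 · 3^2.
g is a primitive root iff g^(18/q) ≢ 1 (mod 19) for each prime q ∈ {2, 3}.
g = 2: 2^9 ≡ 18; 2^6 ≡ 7 — none is 1, so 2 is a primitive root.
So 2 is the smallest generator of (Z/19Z)^×.

2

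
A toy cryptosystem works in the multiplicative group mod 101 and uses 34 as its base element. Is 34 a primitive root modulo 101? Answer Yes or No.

φ(101) = 101 − 1 = 100 = 2^2 · 5^2.
Test 34^(100/q) mod 101 for each prime factor q of 100:
34^50 ≡ 100 (mod 101)  [q = 2: ≢ 1 ✓]
34^20 ≡ 95 (mod 101)  [q = 5: ≢ 1 ✓]
Every test exponent gives a nontrivial residue, hence 34 generates the full group.

Yes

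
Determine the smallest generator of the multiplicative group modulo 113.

φ(113) = 113 − 1 = 112 = 2^4 · 7.
Test candidates g = 2, 3, … against the prime factors q ∈ {2, 7} of φ(113): g is a generator iff g^(112/q) ≢ 1 for every such q.
g = 2: 2^56 ≡ 1 — hits 1, so not a primitive root.
g = 3: 3^56 ≡ 112; 3^16 ≡ 49 — none is 1, so 3 is a primitive root.
Hence the least primitive root of 113 is 3.

3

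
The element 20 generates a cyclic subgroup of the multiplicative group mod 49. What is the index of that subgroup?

Since 20 ∈ (Z/49Z)^×, its order divides φ(49) = φ(7^2) = 7·(7−1) = 42 = 2 · 3 · 7.
Divisors of 42: 1, 2, 3, 6, 7, 14, 21, 42.
Test each divisor d:
20^1 ≡ 20
20^2 ≡ 8
20^3 ≡ 13
20^6 ≡ 22
20^7 ≡ 48
20^14 ≡ 1
The order of 20 is 14, so the subgroup it generates has 14 elements.
Index = |(Z/49Z)^×| / |⟨20⟩| = 42 / 14 = 3.

3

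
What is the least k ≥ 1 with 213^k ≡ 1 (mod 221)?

Since 213 ∈ (Z/221Z)^×, its order divides φ(221) = φ(13·17) = (13−1)·(17−1) = 12·16 = 192 = 2^6 · 3.
Divisors of 192: 1, 2, 3, 4, 6, 8, 12, 16, 24, 32, 48, 64, 96, 192.
Check 213^d mod 221 for each divisor in increasing order:
213^1 ≡ 213 (mod 221)
213^2 ≡ 64 (mod 221)
213^3 ≡ 151 (mod 221)
213^4 ≡ 118 (mod 221)
213^6 ≡ 38 (mod 221)
213^8 ≡ 1 (mod 221) ✓
Therefore the multiplicative order of 213 modulo 221 is 8.

8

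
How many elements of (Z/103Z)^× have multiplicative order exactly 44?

φ(103) = 103 − 1 = 102 = 2 · 3 · 17.
(Z/103Z)^× is cyclic (|G| = 102); a cyclic group of order m has exactly φ(d) elements of each order d | m, and none otherwise.
44 does not divide 102, so no element of (Z/103Z)^× has order 44.

0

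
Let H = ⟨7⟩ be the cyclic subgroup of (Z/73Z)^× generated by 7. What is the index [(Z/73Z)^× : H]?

3

By Lagrange's theorem, ord_73(7) divides φ(73) = 73 − 1 = 72 = 2^3 · 3^2.
Divisors of 72: 1, 2, 3, 4, 6, 8, 9, 12, 18, 24, 36, 72.
Compute 7^d (mod 73) for the divisors d until we hit 1:
7^1 ≡ 7 (mod 73)
7^2 ≡ 49 (mod 73)
7^3 ≡ 51 (mod 73)
7^4 ≡ 65 (mod 73)
7^6 ≡ 46 (mod 73)
7^8 ≡ 64 (mod 73)
7^9 ≡ 10 (mod 73)
7^12 ≡ 72 (mod 73)
7^18 ≡ 27 (mod 73)
7^24 ≡ 1 (mod 73) ✓
The order of 7 is 24, so the subgroup it generates has 24 elements.
[(Z/73Z)^× : ⟨7⟩] = 72/24 = 3.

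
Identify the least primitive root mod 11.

2

φ(11) = 11 − 1 = 10 = 2 · 5.
g is a primitive root iff g^(10/q) ≢ 1 (mod 11) for each prime q ∈ {2, 5}.
g = 2: 2^5 ≡ 10; 2^2 ≡ 4 — none is 1, so 2 is a primitive root.
The smallest primitive root modulo 11 is 2.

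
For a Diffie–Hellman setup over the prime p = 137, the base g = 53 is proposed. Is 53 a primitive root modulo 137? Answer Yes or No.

φ(137) = 137 − 1 = 136 = 2^3 · 17.
It suffices to check that the order of 53 is not a proper divisor of 136: compute 53^(136/q) for q ∈ {2, 17}.
53^68 ≡ 136 (mod 137)  [q = 2: ≢ 1 ✓]
53^8 ≡ 60 (mod 137)  [q = 17: ≢ 1 ✓]
None equal 1, so ord_137(53) = 136: 53 is a primitive root.

Yes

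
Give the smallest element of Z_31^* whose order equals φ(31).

3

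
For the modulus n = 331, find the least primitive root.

φ(331) = 331 − 1 = 330 = 2 · 3 · 5 · 11.
g is a primitive root iff g^(330/q) ≢ 1 (mod 331) for each prime q ∈ {2, 3, 5, 11}.
g = 2: 2^165 ≡ 330; 2^110 ≡ 299; 2^66 ≡ 64; 2^30 ≡ 1 — hits 1, so not a primitive root.
g = 3: 3^165 ≡ 330; 3^110 ≡ 299; 3^66 ≡ 64; 3^30 ≡ 270 — none is 1, so 3 is a primitive root.
The smallest primitive root modulo 331 is 3.

3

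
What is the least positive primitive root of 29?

φ(29) = 29 − 1 = 28 = 2^2 · 7.
Test candidates g = 2, 3, … against the prime factors q ∈ {2, 7} of φ(29): g is a generator iff g^(28/q) ≢ 1 for every such q.
g = 2: 2^14 ≡ 28; 2^4 ≡ 16 — none is 1, so 2 is a primitive root.
Hence the least primitive root of 29 is 2.

2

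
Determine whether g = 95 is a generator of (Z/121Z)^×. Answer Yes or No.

Yes

φ(121) = φ(11^2) = 11·(11−1) = 110 = 2 · 5 · 11.
An element g generates (Z/121Z)^× iff g^(110/q) ≢ 1 (mod 121) for each prime q ∈ {2, 5, 11}.
95^55 ≡ 120 (mod 121)  [q = 2: ≢ 1 ✓]
95^22 ≡ 27 (mod 121)  [q = 5: ≢ 1 ✓]
95^10 ≡ 45 (mod 121)  [q = 11: ≢ 1 ✓]
Every test exponent gives a nontrivial residue, hence 95 generates the full group.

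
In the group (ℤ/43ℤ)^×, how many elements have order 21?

12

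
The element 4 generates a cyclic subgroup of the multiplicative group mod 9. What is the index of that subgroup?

2

Since 4 ∈ (Z/9Z)^×, its order divides φ(9) = φ(3^2) = 3·(3−1) = 6 = 2 · 3.
Divisors of 6: 1, 2, 3, 6.
Test each divisor d:
4^1 ≡ 4 (mod 9)
4^2 ≡ 7 (mod 9)
4^3 ≡ 1 (mod 9) ✓
The order of 4 is 3, so the subgroup it generates has 3 elements.
The index is φ(9) / ord(4) = 6 / 3 = 2.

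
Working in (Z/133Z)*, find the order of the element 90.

18

By Lagrange's theorem, ord_133(90) divides φ(133) = φ(7·19) = (7−1)·(19−1) = 6·18 = 108 = 2^2 · 3^3.
Divisors of 108: 1, 2, 3, 4, 6, 9, 12, 18, 27, 36, 54, 108.
Compute 90^d (mod 133) for the divisors d until we hit 1:
90^1 ≡ 90
90^2 ≡ 120
90^3 ≡ 27
90^4 ≡ 36
90^6 ≡ 64
90^9 ≡ 132
90^12 ≡ 106
90^18 ≡ 1
Hence ord(90) = 18.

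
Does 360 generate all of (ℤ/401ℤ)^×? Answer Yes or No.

No

φ(401) = 401 − 1 = 400 = 2^4 · 5^2.
It suffices to check that the order of 360 is not a proper divisor of 400: compute 360^(400/q) for q ∈ {2, 5}.
360^200 ≡ 1 (mod 401)  [q = 2: ≡ 1 ✗]
360^80 ≡ 318 (mod 401)  [q = 5: ≢ 1 ✓]
The check at q = 2 fails, so 360 generates a proper subgroup.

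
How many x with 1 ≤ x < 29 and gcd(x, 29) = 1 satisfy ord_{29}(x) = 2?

φ(29) = 29 − 1 = 28 = 2^2 · 7.
In a cyclic group of order 28, there are φ(d) elements of order d for each divisor d of 28, and zero for non-divisors.
2 | 28, and φ(2) = 2 − 1 = 1.

1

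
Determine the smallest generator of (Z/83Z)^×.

2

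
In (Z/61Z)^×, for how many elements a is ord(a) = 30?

φ(61) = 61 − 1 = 60 = 2^2 · 3 · 5.
Since (Z/61Z)^× is cyclic of order 60, the number of elements of order d is φ(d) when d | 60 and 0 otherwise.
30 = 2 · 3 · 5 divides 60, and φ(30) = 8.

8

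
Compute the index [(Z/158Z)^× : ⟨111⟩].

By Lagrange's theorem, ord_158(111) divides φ(158) = φ(2)·φ(79) = 1·78 = 78 = 2 · 3 · 13.
Divisors of 78: 1, 2, 3, 6, 13, 26, 39, 78.
Evaluate successive powers at the divisors of 78:
111^1 ≡ 111 (mod 158)
111^2 ≡ 155 (mod 158)
111^3 ≡ 141 (mod 158)
111^6 ≡ 131 (mod 158)
111^13 ≡ 23 (mod 158)
111^26 ≡ 55 (mod 158)
111^39 ≡ 1 (mod 158) ✓
The order of 111 is 39, so the subgroup it generates has 39 elements.
[(Z/158Z)^× : ⟨111⟩] = 78/39 = 2.

2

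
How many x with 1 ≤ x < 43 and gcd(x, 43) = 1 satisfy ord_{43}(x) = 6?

2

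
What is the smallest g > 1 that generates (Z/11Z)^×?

φ(11) = 11 − 1 = 10 = 2 · 5.
g is a primitive root iff g^(10/q) ≢ 1 (mod 11) for each prime q ∈ {2, 5}.
g = 2: 2^5 ≡ 10; 2^2 ≡ 4 — none is 1, so 2 is a primitive root.
The smallest primitive root modulo 11 is 2.

2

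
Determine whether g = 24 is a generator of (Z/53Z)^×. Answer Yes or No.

φ(53) = 53 − 1 = 52 = 2^2 · 13.
Test 24^(52/q) mod 53 for each prime factor q of 52:
24^26 ≡ 1 (mod 53)  [q = 2: ≡ 1 ✗]
24^4 ≡ 49 (mod 53)  [q = 13: ≢ 1 ✓]
The check at q = 2 fails, so 24 generates a proper subgroup.

No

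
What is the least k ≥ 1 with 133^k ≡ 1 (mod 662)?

66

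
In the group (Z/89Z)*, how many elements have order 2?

1

φ(89) = 89 − 1 = 88 = 2^3 · 11.
In a cyclic group of order 88, there are φ(d) elements of order d for each divisor d of 88, and zero for non-divisors.
2 | 88, and φ(2) = 2 − 1 = 1.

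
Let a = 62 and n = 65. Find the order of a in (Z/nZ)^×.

12

ord(62) | φ(65) = φ(5·13) = (5−1)·(13−1) = 4·12 = 48 = 2^4 · 3.
Divisors of 48: 1, 2, 3, 4, 6, 8, 12, 16, 24, 48.
Check 62^d mod 65 for each divisor in increasing order:
62^1 ≡ 62 (mod 65)
62^2 ≡ 9 (mod 65)
62^3 ≡ 38 (mod 65)
62^4 ≡ 16 (mod 65)
62^6 ≡ 14 (mod 65)
62^8 ≡ 61 (mod 65)
62^12 ≡ 1 (mod 65) ✓
Hence ord(62) = 12.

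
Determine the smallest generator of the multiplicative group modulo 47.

5

φ(47) = 47 − 1 = 46 = 2 · 23.
g is a primitive root iff g^(46/q) ≢ 1 (mod 47) for each prime q ∈ {2, 23}.
g = 2: 2^23 ≡ 1 — hits 1, so not a primitive root.
g = 3: 3^23 ≡ 1 — hits 1, so not a primitive root.
g = 4: 4^23 ≡ 1 — hits 1, so not a primitive root.
g = 5: 5^23 ≡ 46; 5^2 ≡ 25 — none is 1, so 5 is a primitive root.
So 5 is the smallest generator of (Z/47Z)^×.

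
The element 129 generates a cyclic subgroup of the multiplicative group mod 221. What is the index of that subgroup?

Since 129 ∈ (Z/221Z)^×, its order divides φ(221) = φ(13·17) = (13−1)·(17−1) = 12·16 = 192 = 2^6 · 3.
Divisors of 192: 1, 2, 3, 4, 6, 8, 12, 16, 24, 32, 48, 64, 96, 192.
Compute 129^d (mod 221) for the divisors d until we hit 1:
129^1 ≡ 129 (mod 221)
129^2 ≡ 66 (mod 221)
129^3 ≡ 116 (mod 221)
129^4 ≡ 157 (mod 221)
129^6 ≡ 196 (mod 221)
129^8 ≡ 118 (mod 221)
129^12 ≡ 183 (mod 221)
129^16 ≡ 1 (mod 221) ✓
Thus |⟨129⟩| = ord(129) = 16.
The index is φ(221) / ord(129) = 192 / 16 = 12.

12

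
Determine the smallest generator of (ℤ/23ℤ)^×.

φ(23) = 23 − 1 = 22 = 2 · 11.
Test candidates g = 2, 3, … against the prime factors q ∈ {2, 11} of φ(23): g is a generator iff g^(22/q) ≢ 1 for every such q.
g = 2: 2^11 ≡ 1 — hits 1, so not a primitive root.
g = 3: 3^11 ≡ 1 — hits 1, so not a primitive root.
g = 4: 4^11 ≡ 1 — hits 1, so not a primitive root.
g = 5: 5^11 ≡ 22; 5^2 ≡ 2 — none is 1, so 5 is a primitive root.
So 5 is the smallest generator of (Z/23Z)^×.

5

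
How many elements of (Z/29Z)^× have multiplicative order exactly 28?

12

φ(29) = 29 − 1 = 28 = 2^2 · 7.
Since (Z/29Z)^× is cyclic of order 28, the number of elements of order d is φ(d) when d | 28 and 0 otherwise.
28 = 2^2 · 7 divides 28, and φ(28) = 12.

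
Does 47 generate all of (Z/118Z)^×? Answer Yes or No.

φ(118) = φ(2)·φ(59) = 1·58 = 58 = 2 · 29.
47 is a primitive root mod 118 iff 47^(φ(118)/q) ≢ 1 for every prime q | φ(118), i.e. q ∈ {2, 29}.
47^29 ≡ 117 (mod 118)  [q = 2: ≢ 1 ✓]
47^2 ≡ 85 (mod 118)  [q = 29: ≢ 1 ✓]
None equal 1, so ord_118(47) = 58: 47 is a primitive root.

Yes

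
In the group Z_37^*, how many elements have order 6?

2

φ(37) = 37 − 1 = 36 = 2^2 · 3^2.
(Z/37Z)^× is cyclic (|G| = 36); a cyclic group of order m has exactly φ(d) elements of each order d | m, and none otherwise.
6 = 2 · 3 divides 36, and φ(6) = 2.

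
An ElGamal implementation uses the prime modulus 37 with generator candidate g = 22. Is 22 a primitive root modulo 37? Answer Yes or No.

Yes

φ(37) = 37 − 1 = 36 = 2^2 · 3^2.
Test 22^(36/q) mod 37 for each prime factor q of 36:
22^18 ≡ 36 (mod 37)  [q = 2: ≢ 1 ✓]
22^12 ≡ 26 (mod 37)  [q = 3: ≢ 1 ✓]
None equal 1, so ord_37(22) = 36: 22 is a primitive root.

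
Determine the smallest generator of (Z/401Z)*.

φ(401) = 401 − 1 = 400 = 2^4 · 5^2.
Test candidates g = 2, 3, … against the prime factors q ∈ {2, 5} of φ(401): g is a generator iff g^(400/q) ≢ 1 for every such q.
g = 2: 2^200 ≡ 1 — hits 1, so not a primitive root.
g = 3: 3^200 ≡ 400; 3^80 ≡ 72 — none is 1, so 3 is a primitive root.
So 3 is the smallest generator of (Z/401Z)^×.

3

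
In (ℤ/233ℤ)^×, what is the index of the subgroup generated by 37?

8

ord(37) | φ(233) = 233 − 1 = 232 = 2^3 · 29.
Divisors of 232: 1, 2, 4, 8, 29, 58, 116, 232.
Evaluate successive powers at the divisors of 232:
37^1 ≡ 37 (mod 233)
37^2 ≡ 204 (mod 233)
37^4 ≡ 142 (mod 233)
37^8 ≡ 126 (mod 233)
37^29 ≡ 1 (mod 233) ✓
So ord_233(37) = 29, hence |⟨37⟩| = 29.
Index = |(Z/233Z)^×| / |⟨37⟩| = 232 / 29 = 8.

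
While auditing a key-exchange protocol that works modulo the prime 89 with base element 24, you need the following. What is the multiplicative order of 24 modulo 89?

The order of 24 must divide φ(89) = 89 − 1 = 88 = 2^3 · 11.
Divisors of 88: 1, 2, 4, 8, 11, 22, 44, 88.
Check 24^d mod 89 for each divisor in increasing order:
24^1 ≡ 24 (mod 89)
24^2 ≡ 42 (mod 89)
24^4 ≡ 73 (mod 89)
24^8 ≡ 78 (mod 89)
24^11 ≡ 37 (mod 89)
24^22 ≡ 34 (mod 89)
24^44 ≡ 88 (mod 89)
24^88 ≡ 1 (mod 89) ✓
Therefore the multiplicative order of 24 modulo 89 is 88.

88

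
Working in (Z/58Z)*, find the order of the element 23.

7

By Lagrange's theorem, ord_58(23) divides φ(58) = φ(2)·φ(29) = 1·28 = 28 = 2^2 · 7.
Divisors of 28: 1, 2, 4, 7, 14, 28.
Test each divisor d:
23^1 ≡ 23
23^2 ≡ 7
23^4 ≡ 49
23^7 ≡ 1
Hence ord(23) = 7.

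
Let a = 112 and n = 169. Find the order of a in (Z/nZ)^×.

ord(112) | φ(169) = φ(13^2) = 13·(13−1) = 156 = 2^2 · 3 · 13.
Divisors of 156: 1, 2, 3, 4, 6, 12, 13, 26, 39, 52, 78, 156.
Test each divisor d:
112^1 ≡ 112 (mod 169)
112^2 ≡ 38 (mod 169)
112^3 ≡ 31 (mod 169)
112^4 ≡ 92 (mod 169)
112^6 ≡ 116 (mod 169)
112^12 ≡ 105 (mod 169)
112^13 ≡ 99 (mod 169)
112^26 ≡ 168 (mod 169)
112^39 ≡ 70 (mod 169)
112^52 ≡ 1 (mod 169) ✓
So ord_169(112) = 52.

52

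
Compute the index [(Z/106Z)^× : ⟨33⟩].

ord(33) | φ(106) = φ(2)·φ(53) = 1·52 = 52 = 2^2 · 13.
Divisors of 52: 1, 2, 4, 13, 26, 52.
Evaluate successive powers at the divisors of 52:
33^1 ≡ 33 (mod 106)
33^2 ≡ 29 (mod 106)
33^4 ≡ 99 (mod 106)
33^13 ≡ 23 (mod 106)
33^26 ≡ 105 (mod 106)
33^52 ≡ 1 (mod 106) ✓
The order of 33 is 52, so the subgroup it generates has 52 elements.
Index = |(Z/106Z)^×| / |⟨33⟩| = 52 / 52 = 1.

1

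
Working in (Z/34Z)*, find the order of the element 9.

8

By Lagrange's theorem, ord_34(9) divides φ(34) = φ(2)·φ(17) = 1·16 = 16 = 2^4.
Divisors of 16: 1, 2, 4, 8, 16.
Compute 9^d (mod 34) for the divisors d until we hit 1:
9^1 ≡ 9 (mod 34)
9^2 ≡ 13 (mod 34)
9^4 ≡ 33 (mod 34)
9^8 ≡ 1 (mod 34) ✓
The smallest such exponent is 8, so the order of 9 is 8.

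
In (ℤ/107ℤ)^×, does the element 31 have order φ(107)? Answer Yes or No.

φ(107) = 107 − 1 = 106 = 2 · 53.
31 is a primitive root mod 107 iff 31^(φ(107)/q) ≢ 1 for every prime q | φ(107), i.e. q ∈ {2, 53}.
31^53 ≡ 106 (mod 107)  [q = 2: ≢ 1 ✓]
31^2 ≡ 105 (mod 107)  [q = 53: ≢ 1 ✓]
None equal 1, so ord_107(31) = 106: 31 is a primitive root.

Yes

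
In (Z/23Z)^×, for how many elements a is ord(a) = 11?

10

φ(23) = 23 − 1 = 22 = 2 · 11.
Since (Z/23Z)^× is cyclic of order 22, the number of elements of order d is φ(d) when d | 22 and 0 otherwise.
11 | 22, and φ(11) = 11 − 1 = 10.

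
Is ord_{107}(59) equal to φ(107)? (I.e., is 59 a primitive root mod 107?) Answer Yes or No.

Yes

φ(107) = 107 − 1 = 106 = 2 · 53.
Test 59^(106/q) mod 107 for each prime factor q of 106:
59^53 ≡ 106 (mod 107)  [q = 2: ≢ 1 ✓]
59^2 ≡ 57 (mod 107)  [q = 53: ≢ 1 ✓]
Every test exponent gives a nontrivial residue, hence 59 generates the full group.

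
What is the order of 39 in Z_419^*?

209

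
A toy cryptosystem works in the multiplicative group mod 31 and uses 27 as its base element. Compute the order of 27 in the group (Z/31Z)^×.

10

By Lagrange's theorem, ord_31(27) divides φ(31) = 31 − 1 = 30 = 2 · 3 · 5.
Divisors of 30: 1, 2, 3, 5, 6, 10, 15, 30.
Compute 27^d (mod 31) for the divisors d until we hit 1:
27^1 ≡ 27
27^2 ≡ 16
27^3 ≡ 29
27^5 ≡ 30
27^6 ≡ 4
27^10 ≡ 1
Hence ord(27) = 10.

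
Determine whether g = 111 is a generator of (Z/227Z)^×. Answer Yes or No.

Yes

φ(227) = 227 − 1 = 226 = 2 · 113.
Test 111^(226/q) mod 227 for each prime factor q of 226:
111^113 ≡ 226 (mod 227)  [q = 2: ≢ 1 ✓]
111^2 ≡ 63 (mod 227)  [q = 113: ≢ 1 ✓]
All checks pass, so 111 has order 226 and is a primitive root modulo 227.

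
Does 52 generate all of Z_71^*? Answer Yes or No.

φ(71) = 71 − 1 = 70 = 2 · 5 · 7.
An element g generates (Z/71Z)^× iff g^(70/q) ≢ 1 (mod 71) for each prime q ∈ {2, 5, 7}.
52^35 ≡ 70 (mod 71)  [q = 2: ≢ 1 ✓]
52^14 ≡ 54 (mod 71)  [q = 5: ≢ 1 ✓]
52^10 ≡ 37 (mod 71)  [q = 7: ≢ 1 ✓]
Every test exponent gives a nontrivial residue, hence 52 generates the full group.

Yes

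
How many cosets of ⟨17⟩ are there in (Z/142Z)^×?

7

The order of 17 must divide φ(142) = φ(2)·φ(71) = 1·70 = 70 = 2 · 5 · 7.
Divisors of 70: 1, 2, 5, 7, 10, 14, 35, 70.
Test each divisor d:
17^1 ≡ 17 (mod 142)
17^2 ≡ 5 (mod 142)
17^5 ≡ 141 (mod 142)
17^7 ≡ 137 (mod 142)
17^10 ≡ 1 (mod 142) ✓
So ord_142(17) = 10, hence |⟨17⟩| = 10.
Index = |(Z/142Z)^×| / |⟨17⟩| = 70 / 10 = 7.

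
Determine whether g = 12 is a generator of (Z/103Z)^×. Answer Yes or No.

φ(103) = 103 − 1 = 102 = 2 · 3 · 17.
Test 12^(102/q) mod 103 for each prime factor q of 102:
12^51 ≡ 102 (mod 103)  [q = 2: ≢ 1 ✓]
12^34 ≡ 56 (mod 103)  [q = 3: ≢ 1 ✓]
12^6 ≡ 14 (mod 103)  [q = 17: ≢ 1 ✓]
All checks pass, so 12 has order 102 and is a primitive root modulo 103.

Yes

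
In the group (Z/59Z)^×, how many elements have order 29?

φ(59) = 59 − 1 = 58 = 2 · 29.
(Z/59Z)^× is cyclic (|G| = 58); a cyclic group of order m has exactly φ(d) elements of each order d | m, and none otherwise.
29 | 58, and φ(29) = 29 − 1 = 28.

28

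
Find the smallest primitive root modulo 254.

3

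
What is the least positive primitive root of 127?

3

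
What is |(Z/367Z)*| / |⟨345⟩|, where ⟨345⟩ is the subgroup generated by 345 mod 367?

2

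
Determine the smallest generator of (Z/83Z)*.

2

φ(83) = 83 − 1 = 82 = 2 · 41.
g is a primitive root iff g^(82/q) ≢ 1 (mod 83) for each prime q ∈ {2, 41}.
g = 2: 2^41 ≡ 82; 2^2 ≡ 4 — none is 1, so 2 is a primitive root.
Hence the least primitive root of 83 is 2.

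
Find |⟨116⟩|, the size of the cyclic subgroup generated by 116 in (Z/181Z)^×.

18

The order of 116 must divide φ(181) = 181 − 1 = 180 = 2^2 · 3^2 · 5.
Divisors of 180: 1, 2, 3, 4, 5, 6, 9, 10, 12, 15, 18, 20, 30, 36, 45, 60, 90, 180.
Evaluate successive powers at the divisors of 180:
116^1 ≡ 116 (mod 181)
116^2 ≡ 62 (mod 181)
116^3 ≡ 133 (mod 181)
116^4 ≡ 43 (mod 181)
116^5 ≡ 101 (mod 181)
116^6 ≡ 132 (mod 181)
116^9 ≡ 180 (mod 181)
116^10 ≡ 65 (mod 181)
116^12 ≡ 48 (mod 181)
116^15 ≡ 49 (mod 181)
116^18 ≡ 1 (mod 181) ✓
The smallest such exponent is 18, so the order of 116 is 18.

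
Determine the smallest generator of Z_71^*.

φ(71) = 71 − 1 = 70 = 2 · 5 · 7.
Test candidates g = 2, 3, … against the prime factors q ∈ {2, 5, 7} of φ(71): g is a generator iff g^(70/q) ≢ 1 for every such q.
g = 2: 2^35 ≡ 1 — hits 1, so not a primitive root.
g = 3: 3^35 ≡ 1 — hits 1, so not a primitive root.
g = 4: 4^35 ≡ 1 — hits 1, so not a primitive root.
g = 5: 5^35 ≡ 1 — hits 1, so not a primitive root.
g = 6: 6^35 ≡ 1 — hits 1, so not a primitive root.
g = 7: 7^35 ≡ 70; 7^14 ≡ 54; 7^10 ≡ 45 — none is 1, so 7 is a primitive root.
The smallest primitive root modulo 71 is 7.

7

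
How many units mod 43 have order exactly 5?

0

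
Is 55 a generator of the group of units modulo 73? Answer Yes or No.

φ(73) = 73 − 1 = 72 = 2^3 · 3^2.
It suffices to check that the order of 55 is not a proper divisor of 72: compute 55^(72/q) for q ∈ {2, 3}.
55^36 ≡ 1 (mod 73)  [q = 2: ≡ 1 ✗]
55^24 ≡ 64 (mod 73)  [q = 3: ≢ 1 ✓]
55^36 ≡ 1 shows ord(55) | 36, strictly less than φ(73); not a primitive root.

No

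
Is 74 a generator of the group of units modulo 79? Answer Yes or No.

φ(79) = 79 − 1 = 78 = 2 · 3 · 13.
It suffices to check that the order of 74 is not a proper divisor of 78: compute 74^(78/q) for q ∈ {2, 3, 13}.
74^39 ≡ 78 (mod 79)  [q = 2: ≢ 1 ✓]
74^26 ≡ 55 (mod 79)  [q = 3: ≢ 1 ✓]
74^6 ≡ 62 (mod 79)  [q = 13: ≢ 1 ✓]
Every test exponent gives a nontrivial residue, hence 74 generates the full group.

Yes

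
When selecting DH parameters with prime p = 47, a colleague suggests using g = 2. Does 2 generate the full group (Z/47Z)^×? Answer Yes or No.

φ(47) = 47 − 1 = 46 = 2 · 23.
An element g generates (Z/47Z)^× iff g^(46/q) ≢ 1 (mod 47) for each prime q ∈ {2, 23}.
2^23 ≡ 1 (mod 47)  [q = 2: ≡ 1 ✗]
2^2 ≡ 4 (mod 47)  [q = 23: ≢ 1 ✓]
Since 2^23 ≡ 1, the order of 2 divides 23 < 46, so 2 is not a primitive root.

No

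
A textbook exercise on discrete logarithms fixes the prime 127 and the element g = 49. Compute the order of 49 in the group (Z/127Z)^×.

63

By Lagrange's theorem, ord_127(49) divides φ(127) = 127 − 1 = 126 = 2 · 3^2 · 7.
Divisors of 126: 1, 2, 3, 6, 7, 9, 14, 18, 21, 42, 63, 126.
Test each divisor d:
49^1 ≡ 49 (mod 127)
49^2 ≡ 115 (mod 127)
49^3 ≡ 47 (mod 127)
49^6 ≡ 50 (mod 127)
49^7 ≡ 37 (mod 127)
49^9 ≡ 64 (mod 127)
49^14 ≡ 99 (mod 127)
49^18 ≡ 32 (mod 127)
49^21 ≡ 107 (mod 127)
49^42 ≡ 19 (mod 127)
49^63 ≡ 1 (mod 127) ✓
So ord_127(49) = 63.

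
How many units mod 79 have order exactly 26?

φ(79) = 79 − 1 = 78 = 2 · 3 · 13.
Since (Z/79Z)^× is cyclic of order 78, the number of elements of order d is φ(d) when d | 78 and 0 otherwise.
26 = 2 · 13 divides 78, and φ(26) = 12.

12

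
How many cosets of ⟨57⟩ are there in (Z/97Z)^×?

1

The order of 57 must divide φ(97) = 97 − 1 = 96 = 2^5 · 3.
Divisors of 96: 1, 2, 3, 4, 6, 8, 12, 16, 24, 32, 48, 96.
Compute 57^d (mod 97) for the divisors d until we hit 1:
57^1 ≡ 57 (mod 97)
57^2 ≡ 48 (mod 97)
57^3 ≡ 20 (mod 97)
57^4 ≡ 73 (mod 97)
57^6 ≡ 12 (mod 97)
57^8 ≡ 91 (mod 97)
57^12 ≡ 47 (mod 97)
57^16 ≡ 36 (mod 97)
57^24 ≡ 75 (mod 97)
57^32 ≡ 35 (mod 97)
57^48 ≡ 96 (mod 97)
57^96 ≡ 1 (mod 97) ✓
The order of 57 is 96, so the subgroup it generates has 96 elements.
Index = |(Z/97Z)^×| / |⟨57⟩| = 96 / 96 = 1.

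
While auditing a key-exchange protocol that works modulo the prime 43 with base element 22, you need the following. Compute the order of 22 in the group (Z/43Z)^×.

14

By Lagrange's theorem, ord_43(22) divides φ(43) = 43 − 1 = 42 = 2 · 3 · 7.
Divisors of 42: 1, 2, 3, 6, 7, 14, 21, 42.
Compute 22^d (mod 43) for the divisors d until we hit 1:
22^1 ≡ 22 (mod 43)
22^2 ≡ 11 (mod 43)
22^3 ≡ 27 (mod 43)
22^6 ≡ 41 (mod 43)
22^7 ≡ 42 (mod 43)
22^14 ≡ 1 (mod 43) ✓
Therefore the multiplicative order of 22 modulo 43 is 14.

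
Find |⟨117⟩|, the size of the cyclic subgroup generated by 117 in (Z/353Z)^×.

By Lagrange's theorem, ord_353(117) divides φ(353) = 353 − 1 = 352 = 2^5 · 11.
Divisors of 352: 1, 2, 4, 8, 11, 16, 22, 32, 44, 88, 176, 352.
Evaluate successive powers at the divisors of 352:
117^1 ≡ 117 (mod 353)
117^2 ≡ 275 (mod 353)
117^4 ≡ 83 (mod 353)
117^8 ≡ 182 (mod 353)
117^11 ≡ 286 (mod 353)
117^16 ≡ 295 (mod 353)
117^22 ≡ 253 (mod 353)
117^32 ≡ 187 (mod 353)
117^44 ≡ 116 (mod 353)
117^88 ≡ 42 (mod 353)
117^176 ≡ 352 (mod 353)
117^352 ≡ 1 (mod 353) ✓
The smallest such exponent is 352, so the order of 117 is 352.

352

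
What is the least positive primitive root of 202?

3

φ(202) = φ(2)·φ(101) = 1·100 = 100 = 2^2 · 5^2.
Test candidates g = 2, 3, … against the prime factors q ∈ {2, 5} of φ(202): g is a generator iff g^(100/q) ≢ 1 for every such q.
g = 2: gcd(2, 202) = 2 > 1, not a unit — skip.
g = 3: 3^50 ≡ 201; 3^20 ≡ 185 — none is 1, so 3 is a primitive root.
So 3 is the smallest generator of (Z/202Z)^×.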